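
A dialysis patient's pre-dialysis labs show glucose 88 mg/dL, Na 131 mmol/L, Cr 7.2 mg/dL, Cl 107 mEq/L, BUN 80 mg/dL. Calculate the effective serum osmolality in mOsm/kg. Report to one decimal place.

Effective osmolality excludes urea (freely permeant across cell membranes):
2·Na + glucose/18
= 2·131 + 88/18
= 262 + 4.89
= 266.89 mOsm/kg

266.9 mOsm/kg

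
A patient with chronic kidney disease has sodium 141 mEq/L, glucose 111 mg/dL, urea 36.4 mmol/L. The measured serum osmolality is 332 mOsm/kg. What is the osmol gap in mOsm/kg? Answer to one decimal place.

7.4 mOsm/kg

Calculated osmolality = 2·Na + glucose/18 + urea
= 2·141 + 111/18 + 36.4
= 282 + 6.17 + 36.40
= 324.57 mOsm/kg ≈ 324.6 mOsm/kg
Osmolar gap = measured − calculated = 332 − 324.6 = 7.4 mOsm/kg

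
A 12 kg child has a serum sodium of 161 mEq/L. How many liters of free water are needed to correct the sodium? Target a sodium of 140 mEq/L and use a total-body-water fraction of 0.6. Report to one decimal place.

TBW = 0.6 · 12 = 7.2 L
Free water deficit = TBW · (Na/140 − 1)
= 7.2 · (161/140 − 1)
= 7.2 · 0.15
= 1.08 L

1.1 L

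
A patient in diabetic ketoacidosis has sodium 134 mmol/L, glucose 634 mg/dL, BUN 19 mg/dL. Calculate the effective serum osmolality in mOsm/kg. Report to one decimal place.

Effective osmolality excludes urea (freely permeant across cell membranes):
2·Na + glucose/18
= 2·134 + 634/18
= 268 + 35.22
= 303.22 mOsm/kg

303.2 mOsm/kg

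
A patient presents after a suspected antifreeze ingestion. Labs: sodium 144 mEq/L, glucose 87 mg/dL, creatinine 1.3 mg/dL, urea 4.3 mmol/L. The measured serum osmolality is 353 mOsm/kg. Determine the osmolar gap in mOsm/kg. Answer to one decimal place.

55.9 mOsm/kg

Calculated osmolality = 2·Na + glucose/18 + urea
= 2·144 + 87/18 + 4.3
= 288 + 4.83 + 4.30
= 297.13 mOsm/kg ≈ 297.1 mOsm/kg
Osmolar gap = measured − calculated = 353 − 297.1 = 55.9 mOsm/kg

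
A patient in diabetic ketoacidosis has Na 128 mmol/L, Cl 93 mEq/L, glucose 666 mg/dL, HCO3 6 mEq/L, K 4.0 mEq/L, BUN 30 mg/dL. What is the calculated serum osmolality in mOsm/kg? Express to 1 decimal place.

303.7 mOsm/kg

Calculated osmolality = 2·Na + glucose/18 + BUN/2.8
= 2·128 + 666/18 + 30/2.8
= 256 + 37 + 10.71
= 303.71 mOsm/kg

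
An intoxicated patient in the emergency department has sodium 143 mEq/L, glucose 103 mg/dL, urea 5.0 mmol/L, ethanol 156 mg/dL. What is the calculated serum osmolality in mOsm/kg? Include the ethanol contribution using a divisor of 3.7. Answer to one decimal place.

Calculated osmolality = 2·Na + glucose/18 + urea + ethanol/3.7
= 2·143 + 103/18 + 5 + 156/3.7
= 286 + 5.72 + 5 + 42.16
= 338.88 mOsm/kg

338.9 mOsm/kg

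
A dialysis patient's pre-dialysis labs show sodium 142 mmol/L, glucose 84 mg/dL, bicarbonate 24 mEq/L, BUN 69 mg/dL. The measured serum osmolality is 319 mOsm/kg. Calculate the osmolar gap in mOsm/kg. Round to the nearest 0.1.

5.7 mOsm/kg

Calculated osmolality = 2·Na + glucose/18 + BUN/2.8
= 2·142 + 84/18 + 69/2.8
= 284 + 4.67 + 24.64
= 313.31 mOsm/kg ≈ 313.3 mOsm/kg
Osmolar gap = measured − calculated = 319 − 313.3 = 5.7 mOsm/kg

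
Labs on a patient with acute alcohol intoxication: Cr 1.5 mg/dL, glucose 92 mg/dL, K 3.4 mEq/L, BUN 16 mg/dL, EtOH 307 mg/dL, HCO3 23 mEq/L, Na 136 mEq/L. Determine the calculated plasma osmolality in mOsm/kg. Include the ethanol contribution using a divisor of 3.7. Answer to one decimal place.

Calculated osmolality = 2·Na + glucose/18 + BUN/2.8 + ethanol/3.7
= 2·136 + 92/18 + 16/2.8 + 307/3.7
= 272 + 5.11 + 5.71 + 82.97
= 365.79 mOsm/kg

365.8 mOsm/kg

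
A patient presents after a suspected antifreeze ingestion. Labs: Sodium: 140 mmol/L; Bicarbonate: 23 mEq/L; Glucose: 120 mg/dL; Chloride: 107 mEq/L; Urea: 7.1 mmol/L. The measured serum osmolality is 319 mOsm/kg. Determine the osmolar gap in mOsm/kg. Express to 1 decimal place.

25.2 mOsm/kg

Calculated osmolality = 2·Na + glucose/18 + urea
= 2·140 + 120/18 + 7.1
= 280 + 6.67 + 7.10
= 293.77 mOsm/kg ≈ 293.8 mOsm/kg
Osmolar gap = measured − calculated = 319 − 293.8 = 25.2 mOsm/kg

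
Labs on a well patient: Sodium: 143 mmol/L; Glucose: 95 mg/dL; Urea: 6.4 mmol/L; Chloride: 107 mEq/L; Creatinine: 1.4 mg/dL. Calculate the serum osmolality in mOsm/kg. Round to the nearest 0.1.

297.7 mOsm/kg

Calculated osmolality = 2·Na + glucose/18 + urea
= 2·143 + 95/18 + 6.4
= 286 + 5.28 + 6.40
= 297.68 mOsm/kg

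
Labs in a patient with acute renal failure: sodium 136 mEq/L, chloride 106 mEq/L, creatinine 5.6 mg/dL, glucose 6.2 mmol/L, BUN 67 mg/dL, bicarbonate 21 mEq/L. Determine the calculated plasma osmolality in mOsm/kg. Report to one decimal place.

Calculated osmolality = 2·Na + glucose + BUN/2.8
= 2·136 + 6.2 + 67/2.8
= 272 + 6.20 + 23.93
= 302.13 mOsm/kg

302.1 mOsm/kg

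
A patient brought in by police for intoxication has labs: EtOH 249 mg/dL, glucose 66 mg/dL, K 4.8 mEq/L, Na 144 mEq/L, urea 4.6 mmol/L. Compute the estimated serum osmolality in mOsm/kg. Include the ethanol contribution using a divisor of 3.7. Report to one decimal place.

Calculated osmolality = 2·Na + glucose/18 + urea + ethanol/3.7
= 2·144 + 66/18 + 4.6 + 249/3.7
= 288 + 3.67 + 4.60 + 67.30
= 363.57 mOsm/kg

363.6 mOsm/kg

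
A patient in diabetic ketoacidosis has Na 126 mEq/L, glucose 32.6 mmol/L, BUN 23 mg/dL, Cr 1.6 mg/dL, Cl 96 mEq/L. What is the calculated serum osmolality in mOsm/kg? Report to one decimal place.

292.8 mOsm/kg

Calculated osmolality = 2·Na + glucose + BUN/2.8
= 2·126 + 32.6 + 23/2.8
= 252 + 32.60 + 8.21
= 292.81 mOsm/kg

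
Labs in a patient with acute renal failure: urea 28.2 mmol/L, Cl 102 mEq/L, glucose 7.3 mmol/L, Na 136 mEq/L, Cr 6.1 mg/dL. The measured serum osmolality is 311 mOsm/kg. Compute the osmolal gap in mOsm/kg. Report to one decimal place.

Calculated osmolality = 2·Na + glucose + urea
= 2·136 + 7.3 + 28.2
= 272 + 7.30 + 28.20
= 307.5 mOsm/kg ≈ 307.5 mOsm/kg
Osmolar gap = measured − calculated = 311 − 307.5 = 3.5 mOsm/kg

3.5 mOsm/kg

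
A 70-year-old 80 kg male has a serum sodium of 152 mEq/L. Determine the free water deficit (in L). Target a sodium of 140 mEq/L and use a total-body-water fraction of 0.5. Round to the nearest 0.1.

3.4 L

TBW = 0.5 · 80 = 40 L
Free water deficit = TBW · (Na/140 − 1)
= 40 · (152/140 − 1)
= 40 · 0.0857
= 3.43 L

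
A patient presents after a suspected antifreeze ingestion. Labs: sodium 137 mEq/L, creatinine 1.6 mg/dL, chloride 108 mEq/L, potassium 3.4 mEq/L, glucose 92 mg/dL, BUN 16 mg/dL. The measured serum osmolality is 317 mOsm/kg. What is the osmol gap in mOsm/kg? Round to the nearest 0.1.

Calculated osmolality = 2·Na + glucose/18 + BUN/2.8
= 2·137 + 92/18 + 16/2.8
= 274 + 5.11 + 5.71
= 284.82 mOsm/kg ≈ 284.8 mOsm/kg
Osmolar gap = measured − calculated = 317 − 284.8 = 32.2 mOsm/kg

32.2 mOsm/kg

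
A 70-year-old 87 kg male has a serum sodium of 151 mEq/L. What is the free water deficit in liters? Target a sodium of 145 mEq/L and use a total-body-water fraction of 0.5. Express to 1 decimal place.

1.8 L

TBW = 0.5 · 87 = 43.5 L
Free water deficit = TBW · (Na/145 − 1)
= 43.5 · (151/145 − 1)
= 43.5 · 0.0414
= 1.8 L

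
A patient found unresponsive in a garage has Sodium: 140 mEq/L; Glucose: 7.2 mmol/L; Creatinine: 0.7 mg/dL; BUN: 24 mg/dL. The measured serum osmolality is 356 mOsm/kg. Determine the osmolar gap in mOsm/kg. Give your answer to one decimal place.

60.2 mOsm/kg

Calculated osmolality = 2·Na + glucose + BUN/2.8
= 2·140 + 7.2 + 24/2.8
= 280 + 7.20 + 8.57
= 295.77 mOsm/kg ≈ 295.8 mOsm/kg
Osmolar gap = measured − calculated = 356 − 295.8 = 60.2 mOsm/kg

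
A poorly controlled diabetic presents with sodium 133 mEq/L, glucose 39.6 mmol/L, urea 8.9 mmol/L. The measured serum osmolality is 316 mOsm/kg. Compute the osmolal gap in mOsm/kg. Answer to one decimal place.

1.5 mOsm/kg

Calculated osmolality = 2·Na + glucose + urea
= 2·133 + 39.6 + 8.9
= 266 + 39.60 + 8.90
= 314.5 mOsm/kg ≈ 314.5 mOsm/kg
Osmolar gap = measured − calculated = 316 − 314.5 = 1.5 mOsm/kg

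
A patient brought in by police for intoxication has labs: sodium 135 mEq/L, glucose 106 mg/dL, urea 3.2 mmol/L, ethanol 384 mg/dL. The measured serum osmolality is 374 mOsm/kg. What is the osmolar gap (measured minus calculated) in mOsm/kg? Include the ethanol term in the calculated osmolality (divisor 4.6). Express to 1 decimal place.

Calculated osmolality = 2·Na + glucose/18 + urea + ethanol/4.6
= 2·135 + 106/18 + 3.2 + 384/4.6
= 270 + 5.89 + 3.20 + 83.48
= 362.57 mOsm/kg ≈ 362.6 mOsm/kg
Osmolar gap = measured − calculated = 374 − 362.6 = 11.4 mOsm/kg

11.4 mOsm/kg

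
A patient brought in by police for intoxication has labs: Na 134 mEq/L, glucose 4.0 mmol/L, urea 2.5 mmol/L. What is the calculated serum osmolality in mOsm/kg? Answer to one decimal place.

Calculated osmolality = 2·Na + glucose + urea
= 2·134 + 4 + 2.5
= 268 + 4 + 2.50
= 274.5 mOsm/kg

274.5 mOsm/kg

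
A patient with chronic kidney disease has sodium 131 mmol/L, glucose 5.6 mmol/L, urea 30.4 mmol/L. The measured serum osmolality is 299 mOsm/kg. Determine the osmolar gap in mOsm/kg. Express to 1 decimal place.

Calculated osmolality = 2·Na + glucose + urea
= 2·131 + 5.6 + 30.4
= 262 + 5.60 + 30.40
= 298 mOsm/kg ≈ 298.0 mOsm/kg
Osmolar gap = measured − calculated = 299 − 298.0 = 1.0 mOsm/kg

1.0 mOsm/kg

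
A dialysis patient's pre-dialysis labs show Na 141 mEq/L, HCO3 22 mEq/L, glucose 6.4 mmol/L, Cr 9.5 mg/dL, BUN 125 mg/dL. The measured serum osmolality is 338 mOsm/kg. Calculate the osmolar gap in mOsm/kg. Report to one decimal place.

Calculated osmolality = 2·Na + glucose + BUN/2.8
= 2·141 + 6.4 + 125/2.8
= 282 + 6.40 + 44.64
= 333.04 mOsm/kg ≈ 333.0 mOsm/kg
Osmolar gap = measured − calculated = 338 − 333.0 = 5.0 mOsm/kg

5.0 mOsm/kg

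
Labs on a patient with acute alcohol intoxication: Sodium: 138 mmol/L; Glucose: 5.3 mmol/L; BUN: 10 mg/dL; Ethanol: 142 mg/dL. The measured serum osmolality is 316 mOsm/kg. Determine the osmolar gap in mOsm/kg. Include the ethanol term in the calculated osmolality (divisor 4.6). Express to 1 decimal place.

Calculated osmolality = 2·Na + glucose + BUN/2.8 + ethanol/4.6
= 2·138 + 5.3 + 10/2.8 + 142/4.6
= 276 + 5.30 + 3.57 + 30.87
= 315.74 mOsm/kg ≈ 315.7 mOsm/kg
Osmolar gap = measured − calculated = 316 − 315.7 = 0.3 mOsm/kg

0.3 mOsm/kg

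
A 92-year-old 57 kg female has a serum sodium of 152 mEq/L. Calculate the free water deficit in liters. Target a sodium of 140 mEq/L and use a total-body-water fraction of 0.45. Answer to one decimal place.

TBW = 0.45 · 57 = 25.65 L
Free water deficit = TBW · (Na/140 − 1)
= 25.65 · (152/140 − 1)
= 25.65 · 0.0857
= 2.2 L

2.2 L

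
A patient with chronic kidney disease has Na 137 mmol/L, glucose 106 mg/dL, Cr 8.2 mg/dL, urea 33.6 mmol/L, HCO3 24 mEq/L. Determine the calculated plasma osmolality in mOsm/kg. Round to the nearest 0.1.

313.5 mOsm/kg

Calculated osmolality = 2·Na + glucose/18 + urea
= 2·137 + 106/18 + 33.6
= 274 + 5.89 + 33.60
= 313.49 mOsm/kg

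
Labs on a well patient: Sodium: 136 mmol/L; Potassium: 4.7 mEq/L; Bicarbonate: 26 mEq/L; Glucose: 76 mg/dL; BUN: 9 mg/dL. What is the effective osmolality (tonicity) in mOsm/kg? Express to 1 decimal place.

276.2 mOsm/kg

Effective osmolality excludes urea (freely permeant across cell membranes):
2·Na + glucose/18
= 2·136 + 76/18
= 272 + 4.22
= 276.22 mOsm/kg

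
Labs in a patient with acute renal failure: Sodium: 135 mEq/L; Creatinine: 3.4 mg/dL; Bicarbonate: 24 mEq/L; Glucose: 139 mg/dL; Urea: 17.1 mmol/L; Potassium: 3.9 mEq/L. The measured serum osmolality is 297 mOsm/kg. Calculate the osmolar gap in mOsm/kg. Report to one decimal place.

2.2 mOsm/kg

Calculated osmolality = 2·Na + glucose/18 + urea
= 2·135 + 139/18 + 17.1
= 270 + 7.72 + 17.10
= 294.82 mOsm/kg ≈ 294.8 mOsm/kg
Osmolar gap = measured − calculated = 297 − 294.8 = 2.2 mOsm/kg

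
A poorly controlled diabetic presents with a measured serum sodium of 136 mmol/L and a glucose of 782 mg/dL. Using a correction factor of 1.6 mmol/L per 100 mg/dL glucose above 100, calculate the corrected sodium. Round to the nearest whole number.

147 mmol/L

Corrected Na = measured Na + 1.6 · (glucose − 100)/100
= 136 + 1.6 · (782 − 100)/100
= 136 + 10.9
= 146.9 mmol/L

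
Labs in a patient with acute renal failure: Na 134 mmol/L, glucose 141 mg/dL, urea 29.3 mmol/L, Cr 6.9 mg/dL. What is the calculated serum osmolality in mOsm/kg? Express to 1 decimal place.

Calculated osmolality = 2·Na + glucose/18 + urea
= 2·134 + 141/18 + 29.3
= 268 + 7.83 + 29.30
= 305.13 mOsm/kg

305.1 mOsm/kg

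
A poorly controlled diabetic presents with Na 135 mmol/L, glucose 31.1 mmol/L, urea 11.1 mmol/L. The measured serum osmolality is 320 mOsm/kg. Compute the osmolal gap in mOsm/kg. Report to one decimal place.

Calculated osmolality = 2·Na + glucose + urea
= 2·135 + 31.1 + 11.1
= 270 + 31.10 + 11.10
= 312.2 mOsm/kg ≈ 312.2 mOsm/kg
Osmolar gap = measured − calculated = 320 − 312.2 = 7.8 mOsm/kg

7.8 mOsm/kg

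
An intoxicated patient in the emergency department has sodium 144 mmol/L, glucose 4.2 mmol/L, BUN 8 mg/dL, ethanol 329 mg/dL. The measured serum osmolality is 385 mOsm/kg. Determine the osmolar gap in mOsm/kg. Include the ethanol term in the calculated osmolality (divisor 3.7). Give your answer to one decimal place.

Calculated osmolality = 2·Na + glucose + BUN/2.8 + ethanol/3.7
= 2·144 + 4.2 + 8/2.8 + 329/3.7
= 288 + 4.20 + 2.86 + 88.92
= 383.98 mOsm/kg ≈ 384.0 mOsm/kg
Osmolar gap = measured − calculated = 385 − 384.0 = 1.0 mOsm/kg

1.0 mOsm/kg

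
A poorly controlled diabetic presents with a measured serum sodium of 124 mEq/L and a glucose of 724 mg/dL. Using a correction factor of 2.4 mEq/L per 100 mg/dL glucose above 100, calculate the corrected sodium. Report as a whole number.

139 mEq/L

Corrected Na = measured Na + 2.4 · (glucose − 100)/100
= 124 + 2.4 · (724 − 100)/100
= 124 + 15
= 139 mEq/L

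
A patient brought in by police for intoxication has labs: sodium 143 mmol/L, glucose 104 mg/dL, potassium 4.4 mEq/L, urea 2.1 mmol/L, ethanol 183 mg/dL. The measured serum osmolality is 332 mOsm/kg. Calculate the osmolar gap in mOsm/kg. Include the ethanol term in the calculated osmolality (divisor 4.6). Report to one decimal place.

-1.7 mOsm/kg

Calculated osmolality = 2·Na + glucose/18 + urea + ethanol/4.6
= 2·143 + 104/18 + 2.1 + 183/4.6
= 286 + 5.78 + 2.10 + 39.78
= 333.66 mOsm/kg ≈ 333.7 mOsm/kg
Osmolar gap = measured − calculated = 332 − 333.7 = -1.7 mOsm/kg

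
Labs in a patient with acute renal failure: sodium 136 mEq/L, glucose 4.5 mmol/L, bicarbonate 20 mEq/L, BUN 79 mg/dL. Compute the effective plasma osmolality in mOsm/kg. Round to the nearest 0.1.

Effective osmolality excludes urea (freely permeant across cell membranes):
2·Na + glucose
= 2·136 + 4.5
= 272 + 4.5
= 276.5 mOsm/kg

276.5 mOsm/kg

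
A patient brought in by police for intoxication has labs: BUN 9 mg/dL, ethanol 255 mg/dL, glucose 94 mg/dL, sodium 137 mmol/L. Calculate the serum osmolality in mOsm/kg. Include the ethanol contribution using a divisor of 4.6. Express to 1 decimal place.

337.9 mOsm/kg

Calculated osmolality = 2·Na + glucose/18 + BUN/2.8 + ethanol/4.6
= 2·137 + 94/18 + 9/2.8 + 255/4.6
= 274 + 5.22 + 3.21 + 55.43
= 337.86 mOsm/kg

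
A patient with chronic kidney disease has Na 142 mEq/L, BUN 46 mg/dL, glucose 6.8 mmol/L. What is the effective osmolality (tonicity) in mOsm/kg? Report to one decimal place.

Effective osmolality excludes urea (freely permeant across cell membranes):
2·Na + glucose
= 2·142 + 6.8
= 284 + 6.8
= 290.8 mOsm/kg

290.8 mOsm/kg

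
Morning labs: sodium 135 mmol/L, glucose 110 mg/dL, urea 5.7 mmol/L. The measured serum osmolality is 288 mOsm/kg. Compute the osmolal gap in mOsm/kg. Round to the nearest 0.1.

Calculated osmolality = 2·Na + glucose/18 + urea
= 2·135 + 110/18 + 5.7
= 270 + 6.11 + 5.70
= 281.81 mOsm/kg ≈ 281.8 mOsm/kg
Osmolar gap = measured − calculated = 288 − 281.8 = 6.2 mOsm/kg

6.2 mOsm/kg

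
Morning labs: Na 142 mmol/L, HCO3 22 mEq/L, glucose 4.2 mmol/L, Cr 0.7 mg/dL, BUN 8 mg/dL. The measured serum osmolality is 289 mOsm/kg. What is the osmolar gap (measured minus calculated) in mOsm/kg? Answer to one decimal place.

Calculated osmolality = 2·Na + glucose + BUN/2.8
= 2·142 + 4.2 + 8/2.8
= 284 + 4.20 + 2.86
= 291.06 mOsm/kg ≈ 291.1 mOsm/kg
Osmolar gap = measured − calculated = 289 − 291.1 = -2.1 mOsm/kg

-2.1 mOsm/kg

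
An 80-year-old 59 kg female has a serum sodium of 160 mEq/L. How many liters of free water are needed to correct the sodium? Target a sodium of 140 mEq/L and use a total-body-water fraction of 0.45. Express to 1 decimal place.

3.8 L

TBW = 0.45 · 59 = 26.55 L
Free water deficit = TBW · (Na/140 − 1)
= 26.55 · (160/140 − 1)
= 26.55 · 0.1429
= 3.79 L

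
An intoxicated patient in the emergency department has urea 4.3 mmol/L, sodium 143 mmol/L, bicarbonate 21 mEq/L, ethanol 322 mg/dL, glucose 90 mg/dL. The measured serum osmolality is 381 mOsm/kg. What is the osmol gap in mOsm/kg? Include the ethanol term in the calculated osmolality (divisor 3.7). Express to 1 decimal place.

Calculated osmolality = 2·Na + glucose/18 + urea + ethanol/3.7
= 2·143 + 90/18 + 4.3 + 322/3.7
= 286 + 5 + 4.30 + 87.03
= 382.33 mOsm/kg ≈ 382.3 mOsm/kg
Osmolar gap = measured − calculated = 381 − 382.3 = -1.3 mOsm/kg

-1.3 mOsm/kg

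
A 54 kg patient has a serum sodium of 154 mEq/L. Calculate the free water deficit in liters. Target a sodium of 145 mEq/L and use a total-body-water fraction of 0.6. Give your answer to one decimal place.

2.0 L

TBW = 0.6 · 54 = 32.4 L
Free water deficit = TBW · (Na/145 − 1)
= 32.4 · (154/145 − 1)
= 32.4 · 0.0621
= 2.01 L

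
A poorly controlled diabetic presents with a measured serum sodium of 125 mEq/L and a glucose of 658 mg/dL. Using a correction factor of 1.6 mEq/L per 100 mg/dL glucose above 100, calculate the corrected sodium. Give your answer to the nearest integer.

Corrected Na = measured Na + 1.6 · (glucose − 100)/100
= 125 + 1.6 · (658 − 100)/100
= 125 + 8.9
= 133.9 mEq/L

134 mEq/L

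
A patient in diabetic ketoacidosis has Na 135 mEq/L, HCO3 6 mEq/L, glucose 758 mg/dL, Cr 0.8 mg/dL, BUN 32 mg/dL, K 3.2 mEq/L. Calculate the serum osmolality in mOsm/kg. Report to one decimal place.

323.5 mOsm/kg

Calculated osmolality = 2·Na + glucose/18 + BUN/2.8
= 2·135 + 758/18 + 32/2.8
= 270 + 42.11 + 11.43
= 323.54 mOsm/kg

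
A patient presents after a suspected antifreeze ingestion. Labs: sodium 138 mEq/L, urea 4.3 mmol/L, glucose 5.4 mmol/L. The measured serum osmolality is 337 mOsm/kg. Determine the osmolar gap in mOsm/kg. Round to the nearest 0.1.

Calculated osmolality = 2·Na + glucose + urea
= 2·138 + 5.4 + 4.3
= 276 + 5.40 + 4.30
= 285.7 mOsm/kg ≈ 285.7 mOsm/kg
Osmolar gap = measured − calculated = 337 − 285.7 = 51.3 mOsm/kg

51.3 mOsm/kg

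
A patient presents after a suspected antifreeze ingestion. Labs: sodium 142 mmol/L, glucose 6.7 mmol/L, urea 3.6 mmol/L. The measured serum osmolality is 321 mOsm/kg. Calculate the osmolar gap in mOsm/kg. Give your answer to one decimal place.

Calculated osmolality = 2·Na + glucose + urea
= 2·142 + 6.7 + 3.6
= 284 + 6.70 + 3.60
= 294.3 mOsm/kg ≈ 294.3 mOsm/kg
Osmolar gap = measured − calculated = 321 − 294.3 = 26.7 mOsm/kg

26.7 mOsm/kg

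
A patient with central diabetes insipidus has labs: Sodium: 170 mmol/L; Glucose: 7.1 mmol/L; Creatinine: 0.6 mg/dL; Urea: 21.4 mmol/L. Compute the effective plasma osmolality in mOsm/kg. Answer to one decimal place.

347.1 mOsm/kg

Effective osmolality excludes urea (freely permeant across cell membranes):
2·Na + glucose
= 2·170 + 7.1
= 340 + 7.1
= 347.1 mOsm/kg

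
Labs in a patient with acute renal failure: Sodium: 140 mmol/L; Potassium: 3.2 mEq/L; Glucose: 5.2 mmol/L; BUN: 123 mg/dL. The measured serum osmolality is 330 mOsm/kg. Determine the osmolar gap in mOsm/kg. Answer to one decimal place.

Calculated osmolality = 2·Na + glucose + BUN/2.8
= 2·140 + 5.2 + 123/2.8
= 280 + 5.20 + 43.93
= 329.13 mOsm/kg ≈ 329.1 mOsm/kg
Osmolar gap = measured − calculated = 330 − 329.1 = 0.9 mOsm/kg

0.9 mOsm/kg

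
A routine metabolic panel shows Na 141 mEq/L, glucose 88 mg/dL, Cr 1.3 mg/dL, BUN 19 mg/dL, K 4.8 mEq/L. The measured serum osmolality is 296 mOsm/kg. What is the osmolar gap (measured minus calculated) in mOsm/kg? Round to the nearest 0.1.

2.3 mOsm/kg

Calculated osmolality = 2·Na + glucose/18 + BUN/2.8
= 2·141 + 88/18 + 19/2.8
= 282 + 4.89 + 6.79
= 293.68 mOsm/kg ≈ 293.7 mOsm/kg
Osmolar gap = measured − calculated = 296 − 293.7 = 2.3 mOsm/kg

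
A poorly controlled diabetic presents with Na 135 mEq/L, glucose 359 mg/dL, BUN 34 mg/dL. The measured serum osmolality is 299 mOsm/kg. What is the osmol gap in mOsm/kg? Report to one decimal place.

Calculated osmolality = 2·Na + glucose/18 + BUN/2.8
= 2·135 + 359/18 + 34/2.8
= 270 + 19.94 + 12.14
= 302.08 mOsm/kg ≈ 302.1 mOsm/kg
Osmolar gap = measured − calculated = 299 − 302.1 = -3.1 mOsm/kg

-3.1 mOsm/kg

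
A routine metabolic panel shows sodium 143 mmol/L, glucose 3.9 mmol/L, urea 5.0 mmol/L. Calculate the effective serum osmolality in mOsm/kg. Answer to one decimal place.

289.9 mOsm/kg

Effective osmolality excludes urea (freely permeant across cell membranes):
2·Na + glucose
= 2·143 + 3.9
= 286 + 3.9
= 289.9 mOsm/kg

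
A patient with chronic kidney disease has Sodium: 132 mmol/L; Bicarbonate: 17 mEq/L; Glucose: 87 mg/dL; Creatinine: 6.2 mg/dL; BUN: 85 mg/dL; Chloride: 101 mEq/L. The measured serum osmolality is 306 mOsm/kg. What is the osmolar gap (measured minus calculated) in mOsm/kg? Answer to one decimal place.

6.8 mOsm/kg

Calculated osmolality = 2·Na + glucose/18 + BUN/2.8
= 2·132 + 87/18 + 85/2.8
= 264 + 4.83 + 30.36
= 299.19 mOsm/kg ≈ 299.2 mOsm/kg
Osmolar gap = measured − calculated = 306 − 299.2 = 6.8 mOsm/kg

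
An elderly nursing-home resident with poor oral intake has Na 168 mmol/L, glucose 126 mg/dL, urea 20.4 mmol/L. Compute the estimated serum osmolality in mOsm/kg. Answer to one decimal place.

Calculated osmolality = 2·Na + glucose/18 + urea
= 2·168 + 126/18 + 20.4
= 336 + 7 + 20.40
= 363.4 mOsm/kg

363.4 mOsm/kg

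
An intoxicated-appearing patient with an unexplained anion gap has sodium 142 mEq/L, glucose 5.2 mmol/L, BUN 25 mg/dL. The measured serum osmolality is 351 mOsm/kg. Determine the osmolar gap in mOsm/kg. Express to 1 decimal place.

Calculated osmolality = 2·Na + glucose + BUN/2.8
= 2·142 + 5.2 + 25/2.8
= 284 + 5.20 + 8.93
= 298.13 mOsm/kg ≈ 298.1 mOsm/kg
Osmolar gap = measured − calculated = 351 − 298.1 = 52.9 mOsm/kg

52.9 mOsm/kg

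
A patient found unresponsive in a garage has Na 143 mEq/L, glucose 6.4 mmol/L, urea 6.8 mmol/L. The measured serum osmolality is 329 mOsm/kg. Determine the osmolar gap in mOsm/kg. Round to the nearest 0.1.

29.8 mOsm/kg

Calculated osmolality = 2·Na + glucose + urea
= 2·143 + 6.4 + 6.8
= 286 + 6.40 + 6.80
= 299.2 mOsm/kg ≈ 299.2 mOsm/kg
Osmolar gap = measured − calculated = 329 − 299.2 = 29.8 mOsm/kg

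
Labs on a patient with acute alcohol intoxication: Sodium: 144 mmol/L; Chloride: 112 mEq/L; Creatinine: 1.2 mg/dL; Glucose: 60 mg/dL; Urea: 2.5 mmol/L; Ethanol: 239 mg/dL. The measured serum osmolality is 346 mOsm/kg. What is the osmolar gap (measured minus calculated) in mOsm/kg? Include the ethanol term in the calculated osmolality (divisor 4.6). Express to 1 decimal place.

Calculated osmolality = 2·Na + glucose/18 + urea + ethanol/4.6
= 2·144 + 60/18 + 2.5 + 239/4.6
= 288 + 3.33 + 2.50 + 51.96
= 345.79 mOsm/kg ≈ 345.8 mOsm/kg
Osmolar gap = measured − calculated = 346 − 345.8 = 0.2 mOsm/kg

0.2 mOsm/kg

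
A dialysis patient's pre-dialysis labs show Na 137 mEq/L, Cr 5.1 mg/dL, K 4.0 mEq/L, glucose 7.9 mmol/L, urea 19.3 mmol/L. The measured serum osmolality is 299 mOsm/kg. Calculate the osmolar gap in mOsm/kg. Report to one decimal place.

Calculated osmolality = 2·Na + glucose + urea
= 2·137 + 7.9 + 19.3
= 274 + 7.90 + 19.30
= 301.2 mOsm/kg ≈ 301.2 mOsm/kg
Osmolar gap = measured − calculated = 299 − 301.2 = -2.2 mOsm/kg

-2.2 mOsm/kg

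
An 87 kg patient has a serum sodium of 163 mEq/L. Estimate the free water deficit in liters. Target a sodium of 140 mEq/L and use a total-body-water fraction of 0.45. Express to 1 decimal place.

6.4 L

TBW = 0.45 · 87 = 39.15 L
Free water deficit = TBW · (Na/140 − 1)
= 39.15 · (163/140 − 1)
= 39.15 · 0.1643
= 6.43 L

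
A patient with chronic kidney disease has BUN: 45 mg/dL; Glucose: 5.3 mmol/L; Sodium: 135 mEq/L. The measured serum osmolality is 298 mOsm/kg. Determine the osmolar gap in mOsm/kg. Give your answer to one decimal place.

6.6 mOsm/kg

Calculated osmolality = 2·Na + glucose + BUN/2.8
= 2·135 + 5.3 + 45/2.8
= 270 + 5.30 + 16.07
= 291.37 mOsm/kg ≈ 291.4 mOsm/kg
Osmolar gap = measured − calculated = 298 − 291.4 = 6.6 mOsm/kg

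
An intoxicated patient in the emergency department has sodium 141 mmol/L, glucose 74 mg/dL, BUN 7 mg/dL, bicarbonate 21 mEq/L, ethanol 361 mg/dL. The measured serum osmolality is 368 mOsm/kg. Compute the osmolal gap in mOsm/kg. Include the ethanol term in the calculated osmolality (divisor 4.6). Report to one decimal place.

Calculated osmolality = 2·Na + glucose/18 + BUN/2.8 + ethanol/4.6
= 2·141 + 74/18 + 7/2.8 + 361/4.6
= 282 + 4.11 + 2.50 + 78.48
= 367.09 mOsm/kg ≈ 367.1 mOsm/kg
Osmolar gap = measured − calculated = 368 − 367.1 = 0.9 mOsm/kg

0.9 mOsm/kg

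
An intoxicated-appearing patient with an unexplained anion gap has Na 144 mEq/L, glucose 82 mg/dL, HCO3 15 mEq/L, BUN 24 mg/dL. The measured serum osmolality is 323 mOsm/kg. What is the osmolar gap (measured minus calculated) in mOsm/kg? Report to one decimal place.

Calculated osmolality = 2·Na + glucose/18 + BUN/2.8
= 2·144 + 82/18 + 24/2.8
= 288 + 4.56 + 8.57
= 301.13 mOsm/kg ≈ 301.1 mOsm/kg
Osmolar gap = measured − calculated = 323 − 301.1 = 21.9 mOsm/kg

21.9 mOsm/kg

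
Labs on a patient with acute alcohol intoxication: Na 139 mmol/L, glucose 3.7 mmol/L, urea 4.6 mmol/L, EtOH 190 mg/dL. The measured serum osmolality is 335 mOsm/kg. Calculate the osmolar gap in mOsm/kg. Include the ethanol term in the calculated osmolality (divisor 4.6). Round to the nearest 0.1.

7.4 mOsm/kg

Calculated osmolality = 2·Na + glucose + urea + ethanol/4.6
= 2·139 + 3.7 + 4.6 + 190/4.6
= 278 + 3.70 + 4.60 + 41.30
= 327.6 mOsm/kg ≈ 327.6 mOsm/kg
Osmolar gap = measured − calculated = 335 − 327.6 = 7.4 mOsm/kg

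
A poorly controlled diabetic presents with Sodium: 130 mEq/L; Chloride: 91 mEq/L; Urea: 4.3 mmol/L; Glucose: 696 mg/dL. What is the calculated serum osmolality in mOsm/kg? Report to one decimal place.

303.0 mOsm/kg

Calculated osmolality = 2·Na + glucose/18 + urea
= 2·130 + 696/18 + 4.3
= 260 + 38.67 + 4.30
= 302.97 mOsm/kg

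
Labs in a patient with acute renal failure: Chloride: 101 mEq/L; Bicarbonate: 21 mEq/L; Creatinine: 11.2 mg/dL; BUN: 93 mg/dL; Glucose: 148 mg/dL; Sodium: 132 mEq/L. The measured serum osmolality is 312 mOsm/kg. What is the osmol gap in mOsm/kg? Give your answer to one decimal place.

6.6 mOsm/kg

Calculated osmolality = 2·Na + glucose/18 + BUN/2.8
= 2·132 + 148/18 + 93/2.8
= 264 + 8.22 + 33.21
= 305.43 mOsm/kg ≈ 305.4 mOsm/kg
Osmolar gap = measured − calculated = 312 − 305.4 = 6.6 mOsm/kg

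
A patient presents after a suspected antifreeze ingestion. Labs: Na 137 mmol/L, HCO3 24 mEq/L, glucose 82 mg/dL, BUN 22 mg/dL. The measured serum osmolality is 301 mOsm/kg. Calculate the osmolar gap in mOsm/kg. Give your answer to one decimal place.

Calculated osmolality = 2·Na + glucose/18 + BUN/2.8
= 2·137 + 82/18 + 22/2.8
= 274 + 4.56 + 7.86
= 286.42 mOsm/kg ≈ 286.4 mOsm/kg
Osmolar gap = measured − calculated = 301 − 286.4 = 14.6 mOsm/kg

14.6 mOsm/kg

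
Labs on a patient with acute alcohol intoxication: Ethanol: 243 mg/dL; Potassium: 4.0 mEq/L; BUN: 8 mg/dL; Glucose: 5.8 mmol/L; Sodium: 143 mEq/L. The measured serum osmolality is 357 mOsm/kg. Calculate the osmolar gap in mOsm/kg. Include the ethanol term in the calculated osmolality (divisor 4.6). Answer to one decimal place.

Calculated osmolality = 2·Na + glucose + BUN/2.8 + ethanol/4.6
= 2·143 + 5.8 + 8/2.8 + 243/4.6
= 286 + 5.80 + 2.86 + 52.83
= 347.49 mOsm/kg ≈ 347.5 mOsm/kg
Osmolar gap = measured − calculated = 357 − 347.5 = 9.5 mOsm/kg

9.5 mOsm/kg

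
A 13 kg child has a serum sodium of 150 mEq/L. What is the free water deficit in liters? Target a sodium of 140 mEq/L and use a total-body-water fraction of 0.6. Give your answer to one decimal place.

TBW = 0.6 · 13 = 7.8 L
Free water deficit = TBW · (Na/140 − 1)
= 7.8 · (150/140 − 1)
= 7.8 · 0.0714
= 0.56 L

0.6 L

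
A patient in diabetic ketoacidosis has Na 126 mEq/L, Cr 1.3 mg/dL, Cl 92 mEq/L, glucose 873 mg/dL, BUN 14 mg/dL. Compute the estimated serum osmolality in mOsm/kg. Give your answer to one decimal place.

305.5 mOsm/kg

Calculated osmolality = 2·Na + glucose/18 + BUN/2.8
= 2·126 + 873/18 + 14/2.8
= 252 + 48.50 + 5
= 305.5 mOsm/kg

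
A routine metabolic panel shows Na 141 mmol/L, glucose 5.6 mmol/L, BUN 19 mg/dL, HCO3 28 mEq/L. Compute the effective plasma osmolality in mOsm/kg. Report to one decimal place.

287.6 mOsm/kg

Effective osmolality excludes urea (freely permeant across cell membranes):
2·Na + glucose
= 2·141 + 5.6
= 282 + 5.6
= 287.6 mOsm/kg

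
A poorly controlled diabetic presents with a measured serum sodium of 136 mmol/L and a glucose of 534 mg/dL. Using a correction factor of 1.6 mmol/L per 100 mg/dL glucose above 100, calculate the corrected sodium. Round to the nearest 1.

143 mmol/L

Corrected Na = measured Na + 1.6 · (glucose − 100)/100
= 136 + 1.6 · (534 − 100)/100
= 136 + 6.9
= 142.9 mmol/L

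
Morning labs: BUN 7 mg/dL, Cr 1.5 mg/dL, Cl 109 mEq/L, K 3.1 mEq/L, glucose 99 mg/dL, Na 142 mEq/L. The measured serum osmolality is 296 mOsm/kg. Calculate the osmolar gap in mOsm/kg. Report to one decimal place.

4.0 mOsm/kg

Calculated osmolality = 2·Na + glucose/18 + BUN/2.8
= 2·142 + 99/18 + 7/2.8
= 284 + 5.50 + 2.50
= 292 mOsm/kg ≈ 292.0 mOsm/kg
Osmolar gap = measured − calculated = 296 − 292.0 = 4.0 mOsm/kg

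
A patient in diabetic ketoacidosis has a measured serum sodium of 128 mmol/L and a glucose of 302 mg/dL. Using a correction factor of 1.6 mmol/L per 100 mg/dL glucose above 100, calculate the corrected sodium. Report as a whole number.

131 mmol/L

Corrected Na = measured Na + 1.6 · (glucose − 100)/100
= 128 + 1.6 · (302 − 100)/100
= 128 + 3.2
= 131.2 mmol/L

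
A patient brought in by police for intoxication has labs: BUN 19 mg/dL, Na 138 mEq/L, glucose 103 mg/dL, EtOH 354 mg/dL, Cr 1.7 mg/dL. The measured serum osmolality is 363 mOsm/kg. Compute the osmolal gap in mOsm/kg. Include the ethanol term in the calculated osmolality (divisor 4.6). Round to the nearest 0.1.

Calculated osmolality = 2·Na + glucose/18 + BUN/2.8 + ethanol/4.6
= 2·138 + 103/18 + 19/2.8 + 354/4.6
= 276 + 5.72 + 6.79 + 76.96
= 365.47 mOsm/kg ≈ 365.5 mOsm/kg
Osmolar gap = measured − calculated = 363 − 365.5 = -2.5 mOsm/kg

-2.5 mOsm/kg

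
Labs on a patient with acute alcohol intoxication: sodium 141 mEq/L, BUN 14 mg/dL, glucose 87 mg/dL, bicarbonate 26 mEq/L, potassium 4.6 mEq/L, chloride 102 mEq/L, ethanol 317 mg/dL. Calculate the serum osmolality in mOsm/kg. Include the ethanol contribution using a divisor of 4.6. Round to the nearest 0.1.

360.7 mOsm/kg

Calculated osmolality = 2·Na + glucose/18 + BUN/2.8 + ethanol/4.6
= 2·141 + 87/18 + 14/2.8 + 317/4.6
= 282 + 4.83 + 5 + 68.91
= 360.74 mOsm/kg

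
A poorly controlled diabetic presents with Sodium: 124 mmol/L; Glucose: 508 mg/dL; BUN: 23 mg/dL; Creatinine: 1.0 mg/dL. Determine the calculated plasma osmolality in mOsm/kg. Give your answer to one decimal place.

Calculated osmolality = 2·Na + glucose/18 + BUN/2.8
= 2·124 + 508/18 + 23/2.8
= 248 + 28.22 + 8.21
= 284.43 mOsm/kg

284.4 mOsm/kg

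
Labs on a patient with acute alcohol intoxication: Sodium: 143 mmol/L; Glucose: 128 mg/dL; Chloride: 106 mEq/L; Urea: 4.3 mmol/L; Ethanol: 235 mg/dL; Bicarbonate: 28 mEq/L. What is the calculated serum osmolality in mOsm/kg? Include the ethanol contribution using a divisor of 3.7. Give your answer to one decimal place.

Calculated osmolality = 2·Na + glucose/18 + urea + ethanol/3.7
= 2·143 + 128/18 + 4.3 + 235/3.7
= 286 + 7.11 + 4.30 + 63.51
= 360.92 mOsm/kg

360.9 mOsm/kg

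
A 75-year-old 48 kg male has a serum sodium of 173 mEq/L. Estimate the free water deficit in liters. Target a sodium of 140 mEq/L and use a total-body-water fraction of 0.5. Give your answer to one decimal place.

TBW = 0.5 · 48 = 24 L
Free water deficit = TBW · (Na/140 − 1)
= 24 · (173/140 − 1)
= 24 · 0.2357
= 5.66 L

5.7 L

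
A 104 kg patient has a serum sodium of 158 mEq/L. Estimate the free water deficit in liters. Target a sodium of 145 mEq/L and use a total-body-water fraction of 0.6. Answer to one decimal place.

TBW = 0.6 · 104 = 62.4 L
Free water deficit = TBW · (Na/145 − 1)
= 62.4 · (158/145 − 1)
= 62.4 · 0.0897
= 5.6 L

5.6 L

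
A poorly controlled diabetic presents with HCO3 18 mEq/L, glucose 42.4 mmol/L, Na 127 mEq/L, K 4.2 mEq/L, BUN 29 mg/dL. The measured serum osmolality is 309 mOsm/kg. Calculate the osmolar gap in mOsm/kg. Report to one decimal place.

2.2 mOsm/kg

Calculated osmolality = 2·Na + glucose + BUN/2.8
= 2·127 + 42.4 + 29/2.8
= 254 + 42.40 + 10.36
= 306.76 mOsm/kg ≈ 306.8 mOsm/kg
Osmolar gap = measured − calculated = 309 − 306.8 = 2.2 mOsm/kg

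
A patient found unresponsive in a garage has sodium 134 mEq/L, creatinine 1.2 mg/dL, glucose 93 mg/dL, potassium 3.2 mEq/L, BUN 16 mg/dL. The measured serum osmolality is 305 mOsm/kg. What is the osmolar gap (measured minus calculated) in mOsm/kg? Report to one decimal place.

26.1 mOsm/kg

Calculated osmolality = 2·Na + glucose/18 + BUN/2.8
= 2·134 + 93/18 + 16/2.8
= 268 + 5.17 + 5.71
= 278.88 mOsm/kg ≈ 278.9 mOsm/kg
Osmolar gap = measured − calculated = 305 − 278.9 = 26.1 mOsm/kg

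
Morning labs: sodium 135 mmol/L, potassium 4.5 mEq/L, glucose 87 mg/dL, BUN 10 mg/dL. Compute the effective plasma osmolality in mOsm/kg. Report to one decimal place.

Effective osmolality excludes urea (freely permeant across cell membranes):
2·Na + glucose/18
= 2·135 + 87/18
= 270 + 4.83
= 274.83 mOsm/kg

274.8 mOsm/kg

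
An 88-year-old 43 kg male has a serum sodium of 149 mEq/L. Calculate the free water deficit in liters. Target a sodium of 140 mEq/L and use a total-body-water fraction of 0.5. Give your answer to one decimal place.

TBW = 0.5 · 43 = 21.5 L
Free water deficit = TBW · (Na/140 − 1)
= 21.5 · (149/140 − 1)
= 21.5 · 0.0643
= 1.38 L

1.4 L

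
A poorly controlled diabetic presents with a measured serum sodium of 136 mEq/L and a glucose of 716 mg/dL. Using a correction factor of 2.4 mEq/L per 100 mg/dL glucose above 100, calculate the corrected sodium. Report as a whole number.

Corrected Na = measured Na + 2.4 · (glucose − 100)/100
= 136 + 2.4 · (716 − 100)/100
= 136 + 14.8
= 150.8 mEq/L

151 mEq/L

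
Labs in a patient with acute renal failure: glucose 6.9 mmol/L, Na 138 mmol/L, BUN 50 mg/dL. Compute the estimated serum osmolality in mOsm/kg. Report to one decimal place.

Calculated osmolality = 2·Na + glucose + BUN/2.8
= 2·138 + 6.9 + 50/2.8
= 276 + 6.90 + 17.86
= 300.76 mOsm/kg

300.8 mOsm/kg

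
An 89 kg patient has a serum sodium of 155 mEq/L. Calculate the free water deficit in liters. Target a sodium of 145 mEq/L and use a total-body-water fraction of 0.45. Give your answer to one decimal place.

2.8 L

TBW = 0.45 · 89 = 40.05 L
Free water deficit = TBW · (Na/145 − 1)
= 40.05 · (155/145 − 1)
= 40.05 · 0.069
= 2.76 L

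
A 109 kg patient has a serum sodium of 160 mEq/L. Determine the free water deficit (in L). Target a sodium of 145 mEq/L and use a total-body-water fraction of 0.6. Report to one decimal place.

TBW = 0.6 · 109 = 65.4 L
Free water deficit = TBW · (Na/145 − 1)
= 65.4 · (160/145 − 1)
= 65.4 · 0.1034
= 6.76 L

6.8 L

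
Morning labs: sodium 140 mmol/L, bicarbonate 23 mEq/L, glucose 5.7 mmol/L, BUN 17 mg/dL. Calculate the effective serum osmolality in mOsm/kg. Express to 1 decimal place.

Effective osmolality excludes urea (freely permeant across cell membranes):
2·Na + glucose
= 2·140 + 5.7
= 280 + 5.7
= 285.7 mOsm/kg

285.7 mOsm/kg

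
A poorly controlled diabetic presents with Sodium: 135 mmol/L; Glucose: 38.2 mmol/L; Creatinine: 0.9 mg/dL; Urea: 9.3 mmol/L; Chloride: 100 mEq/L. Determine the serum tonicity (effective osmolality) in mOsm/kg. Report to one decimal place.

308.2 mOsm/kg

Effective osmolality excludes urea (freely permeant across cell membranes):
2·Na + glucose
= 2·135 + 38.2
= 270 + 38.2
= 308.2 mOsm/kg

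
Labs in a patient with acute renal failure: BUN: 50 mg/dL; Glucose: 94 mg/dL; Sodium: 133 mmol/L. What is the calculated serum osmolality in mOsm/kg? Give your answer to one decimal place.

289.1 mOsm/kg

Calculated osmolality = 2·Na + glucose/18 + BUN/2.8
= 2·133 + 94/18 + 50/2.8
= 266 + 5.22 + 17.86
= 289.08 mOsm/kg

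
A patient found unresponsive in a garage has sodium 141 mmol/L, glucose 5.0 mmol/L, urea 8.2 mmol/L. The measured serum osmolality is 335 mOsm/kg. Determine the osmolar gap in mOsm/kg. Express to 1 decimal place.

Calculated osmolality = 2·Na + glucose + urea
= 2·141 + 5 + 8.2
= 282 + 5 + 8.20
= 295.2 mOsm/kg ≈ 295.2 mOsm/kg
Osmolar gap = measured − calculated = 335 − 295.2 = 39.8 mOsm/kg

39.8 mOsm/kg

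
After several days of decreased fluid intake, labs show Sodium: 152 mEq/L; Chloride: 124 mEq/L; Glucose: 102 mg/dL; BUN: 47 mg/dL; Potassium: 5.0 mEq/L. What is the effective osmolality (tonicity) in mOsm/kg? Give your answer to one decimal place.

309.7 mOsm/kg

Effective osmolality excludes urea (freely permeant across cell membranes):
2·Na + glucose/18
= 2·152 + 102/18
= 304 + 5.67
= 309.67 mOsm/kg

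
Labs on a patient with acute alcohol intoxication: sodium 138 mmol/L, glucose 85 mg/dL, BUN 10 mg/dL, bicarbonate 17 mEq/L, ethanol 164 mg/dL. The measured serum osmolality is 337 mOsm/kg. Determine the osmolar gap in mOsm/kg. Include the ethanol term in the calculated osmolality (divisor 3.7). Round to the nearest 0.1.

8.4 mOsm/kg

Calculated osmolality = 2·Na + glucose/18 + BUN/2.8 + ethanol/3.7
= 2·138 + 85/18 + 10/2.8 + 164/3.7
= 276 + 4.72 + 3.57 + 44.32
= 328.61 mOsm/kg ≈ 328.6 mOsm/kg
Osmolar gap = measured − calculated = 337 − 328.6 = 8.4 mOsm/kg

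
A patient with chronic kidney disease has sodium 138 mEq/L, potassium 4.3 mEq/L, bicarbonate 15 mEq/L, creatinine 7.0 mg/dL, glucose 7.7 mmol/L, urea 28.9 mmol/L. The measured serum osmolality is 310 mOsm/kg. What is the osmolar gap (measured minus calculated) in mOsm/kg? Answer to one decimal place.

Calculated osmolality = 2·Na + glucose + urea
= 2·138 + 7.7 + 28.9
= 276 + 7.70 + 28.90
= 312.6 mOsm/kg ≈ 312.6 mOsm/kg
Osmolar gap = measured − calculated = 310 − 312.6 = -2.6 mOsm/kg

-2.6 mOsm/kg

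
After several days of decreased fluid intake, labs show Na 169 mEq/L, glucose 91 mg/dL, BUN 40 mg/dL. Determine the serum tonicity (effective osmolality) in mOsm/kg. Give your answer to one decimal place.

343.1 mOsm/kg

Effective osmolality excludes urea (freely permeant across cell membranes):
2·Na + glucose/18
= 2·169 + 91/18
= 338 + 5.06
= 343.06 mOsm/kg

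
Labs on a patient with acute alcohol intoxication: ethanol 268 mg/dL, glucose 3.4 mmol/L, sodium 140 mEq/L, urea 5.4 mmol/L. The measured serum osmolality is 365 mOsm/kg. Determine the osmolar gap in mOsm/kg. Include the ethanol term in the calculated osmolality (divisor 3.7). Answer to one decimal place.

3.8 mOsm/kg

Calculated osmolality = 2·Na + glucose + urea + ethanol/3.7
= 2·140 + 3.4 + 5.4 + 268/3.7
= 280 + 3.40 + 5.40 + 72.43
= 361.23 mOsm/kg ≈ 361.2 mOsm/kg
Osmolar gap = measured − calculated = 365 − 361.2 = 3.8 mOsm/kg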